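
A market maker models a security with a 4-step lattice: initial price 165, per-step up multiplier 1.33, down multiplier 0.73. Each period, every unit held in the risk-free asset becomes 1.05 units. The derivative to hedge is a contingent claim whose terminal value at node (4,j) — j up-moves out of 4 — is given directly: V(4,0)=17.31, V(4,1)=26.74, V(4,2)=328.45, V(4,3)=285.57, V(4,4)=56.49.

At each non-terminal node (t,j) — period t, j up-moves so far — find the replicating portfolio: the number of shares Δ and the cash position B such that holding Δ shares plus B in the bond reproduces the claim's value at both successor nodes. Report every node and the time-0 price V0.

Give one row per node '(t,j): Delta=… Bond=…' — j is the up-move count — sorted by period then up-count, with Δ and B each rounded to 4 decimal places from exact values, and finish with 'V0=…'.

(0,0): Delta=0.4734 Bond=98.0489
(1,0): Delta=1.7576 Bond=-51.7243
(1,1): Delta=-0.1433 Bond=238.2925
(2,0): Delta=2.9843 Bond=-162.1688
(2,1): Delta=1.1685 Bond=40.0654
(2,2): Delta=-0.7733 Bond=434.0811
(3,0): Delta=0.2449 Bond=5.5589
(3,1): Delta=4.2999 Bond=-324.1338
(3,2): Delta=-0.3354 Bond=362.4959
(3,3): Delta=-0.9836 Bond=537.4133
V0=176.1678

Under the risk-neutral measure, an up-move has probability p* = (R−d)/(u−d) = 0.5333 and values discount at R = 1.05.
Terminal values V(4,·): V(4,0)=17.3100, V(4,1)=26.7400, V(4,2)=328.4500, V(4,3)=285.5700, V(4,4)=56.4900
(3,0): S=64.1878. Δ = (V_up−V_dn)/(S_up−S_dn) = (26.7400−17.3100)/(85.3698−46.8571) = 0.2449. V = [p*·26.7400 + (1−p*)·17.3100]/1.05 = 21.2756. B = V − Δ·S = 5.5589.
(3,1): S=116.9449. Δ = (V_up−V_dn)/(S_up−S_dn) = (328.4500−26.7400)/(155.5367−85.3698) = 4.2999. V = [p*·328.4500 + (1−p*)·26.7400]/1.05 = 178.7162. B = V − Δ·S = -324.1338.
(3,2): S=213.0640. Δ = (V_up−V_dn)/(S_up−S_dn) = (285.5700−328.4500)/(283.3751−155.5367) = -0.3354. V = [p*·285.5700 + (1−p*)·328.4500]/1.05 = 291.0292. B = V − Δ·S = 362.4959.
(3,3): S=388.1851. Δ = (V_up−V_dn)/(S_up−S_dn) = (56.4900−285.5700)/(516.2862−283.3751) = -0.9836. V = [p*·56.4900 + (1−p*)·285.5700]/1.05 = 155.6133. B = V − Δ·S = 537.4133.
(2,0): S=87.9285. Δ = (V_up−V_dn)/(S_up−S_dn) = (178.7162−21.2756)/(116.9449−64.1878) = 2.9843. V = [p*·178.7162 + (1−p*)·21.2756]/1.05 = 100.2323. B = V − Δ·S = -162.1688.
(2,1): S=160.1985. Δ = (V_up−V_dn)/(S_up−S_dn) = (291.0292−178.7162)/(213.0640−116.9449) = 1.1685. V = [p*·291.0292 + (1−p*)·178.7162]/1.05 = 227.2538. B = V − Δ·S = 40.0654.
(2,2): S=291.8685. Δ = (V_up−V_dn)/(S_up−S_dn) = (155.6133−291.0292)/(388.1851−213.0640) = -0.7733. V = [p*·155.6133 + (1−p*)·291.0292]/1.05 = 208.3880. B = V − Δ·S = 434.0811.
(1,0): S=120.4500. Δ = (V_up−V_dn)/(S_up−S_dn) = (227.2538−100.2323)/(160.1985−87.9285) = 1.7576. V = [p*·227.2538 + (1−p*)·100.2323]/1.05 = 159.9782. B = V − Δ·S = -51.7243.
(1,1): S=219.4500. Δ = (V_up−V_dn)/(S_up−S_dn) = (208.3880−227.2538)/(291.8685−160.1985) = -0.1433. V = [p*·208.3880 + (1−p*)·227.2538]/1.05 = 206.8496. B = V − Δ·S = 238.2925.
(0,0): S=165.0000. Δ = (V_up−V_dn)/(S_up−S_dn) = (206.8496−159.9782)/(219.4500−120.4500) = 0.4734. V = [p*·206.8496 + (1−p*)·159.9782]/1.05 = 176.1678. B = V − Δ·S = 98.0489.
Each (Δ,B) replicates both successor values, so the strategy is self-financing and V0 is arbitrage-free.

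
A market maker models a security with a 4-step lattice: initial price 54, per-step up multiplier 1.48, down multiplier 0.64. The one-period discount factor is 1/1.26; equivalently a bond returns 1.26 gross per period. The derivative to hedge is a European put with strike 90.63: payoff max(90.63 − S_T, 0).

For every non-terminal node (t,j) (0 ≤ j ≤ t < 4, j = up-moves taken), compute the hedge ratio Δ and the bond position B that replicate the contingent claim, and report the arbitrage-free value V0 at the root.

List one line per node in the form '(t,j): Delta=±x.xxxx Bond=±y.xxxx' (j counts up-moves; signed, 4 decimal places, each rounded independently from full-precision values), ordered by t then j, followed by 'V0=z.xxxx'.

Under the risk-neutral measure, an up-move has probability p* = (R−d)/(u−d) = 0.7381 and values discount at R = 1.26.
Terminal values V(4,·): V(4,0)=81.5703, V(4,1)=69.6795, V(4,2)=42.1819, V(4,3)=0.0000, V(4,4)=0.0000
Node (3,0) S=14.1558: V=(p*·69.6795+(1−p*)·81.5703)/1.26=57.7728; Δ=(69.6795−81.5703)/(20.9505−9.0597)=-1.0000; B=V−Δ·S=71.9286
Node (3,1) S=32.7352: V=(p*·42.1819+(1−p*)·69.6795)/1.26=39.1933; Δ=(42.1819−69.6795)/(48.4481−20.9505)=-1.0000; B=V−Δ·S=71.9286
Node (3,2) S=75.7002: V=(p*·0.0000+(1−p*)·42.1819)/1.26=8.7680; Δ=(0.0000−42.1819)/(112.0363−48.4481)=-0.6634; B=V−Δ·S=58.9845
Node (3,3) S=175.0568: V=(p*·0.0000+(1−p*)·0.0000)/1.26=0.0000; Δ=(0.0000−0.0000)/(259.0840−112.0363)=0.0000; B=V−Δ·S=0.0000
Node (2,0) S=22.1184: V=(p*·39.1933+(1−p*)·57.7728)/1.26=34.9678; Δ=(39.1933−57.7728)/(32.7352−14.1558)=-1.0000; B=V−Δ·S=57.0862
Node (2,1) S=51.1488: V=(p*·8.7680+(1−p*)·39.1933)/1.26=13.2829; Δ=(8.7680−39.1933)/(75.7002−32.7352)=-0.7081; B=V−Δ·S=49.5036
Node (2,2) S=118.2816: V=(p*·0.0000+(1−p*)·8.7680)/1.26=1.8225; Δ=(0.0000−8.7680)/(175.0568−75.7002)=-0.0882; B=V−Δ·S=12.2606
Node (1,0) S=34.5600: V=(p*·13.2829+(1−p*)·34.9678)/1.26=15.0494; Δ=(13.2829−34.9678)/(51.1488−22.1184)=-0.7470; B=V−Δ·S=40.8647
Node (1,1) S=79.9200: V=(p*·1.8225+(1−p*)·13.2829)/1.26=3.8286; Δ=(1.8225−13.2829)/(118.2816−51.1488)=-0.1707; B=V−Δ·S=17.4720
Node (0,0) S=54.0000: V=(p*·3.8286+(1−p*)·15.0494)/1.26=5.3710; Δ=(3.8286−15.0494)/(79.9200−34.5600)=-0.2474; B=V−Δ·S=18.7291
Check: Δ(0,0)·S0 + B(0,0) = 5.3710 = V0.

(0,0): Delta=-0.2474 Bond=18.7291
(1,0): Delta=-0.7470 Bond=40.8647
(1,1): Delta=-0.1707 Bond=17.4720
(2,0): Delta=-1.0000 Bond=57.0862
(2,1): Delta=-0.7081 Bond=49.5036
(2,2): Delta=-0.0882 Bond=12.2606
(3,0): Delta=-1.0000 Bond=71.9286
(3,1): Delta=-1.0000 Bond=71.9286
(3,2): Delta=-0.6634 Bond=58.9845
(3,3): Delta=0.0000 Bond=0.0000
V0=5.3710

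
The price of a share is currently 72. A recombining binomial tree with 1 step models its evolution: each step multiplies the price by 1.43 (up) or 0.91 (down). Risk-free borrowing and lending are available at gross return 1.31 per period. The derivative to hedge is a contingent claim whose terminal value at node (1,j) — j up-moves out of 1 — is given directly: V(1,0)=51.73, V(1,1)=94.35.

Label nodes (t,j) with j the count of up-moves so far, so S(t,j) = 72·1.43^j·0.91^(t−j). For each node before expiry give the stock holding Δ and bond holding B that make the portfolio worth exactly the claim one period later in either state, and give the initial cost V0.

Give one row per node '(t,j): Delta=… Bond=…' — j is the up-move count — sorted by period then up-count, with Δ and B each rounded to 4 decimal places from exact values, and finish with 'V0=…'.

(0,0): Delta=1.1384 Bond=-17.4466
V0=64.5150

Under the risk-neutral measure, an up-move has probability p* = (R−d)/(u−d) = 0.7692 and values discount at R = 1.31.
At expiry t=1: V(1,0)=51.7300, V(1,1)=94.3500
  t=0,j=0: stock 72.0000 → up 102.9600 (V=94.3500), down 65.5200 (V=51.7300). Price 64.5150; hedge Δ=1.1384, bond B=-17.4466.
Root portfolio cost Δ·72+B reproduces V0=64.5150.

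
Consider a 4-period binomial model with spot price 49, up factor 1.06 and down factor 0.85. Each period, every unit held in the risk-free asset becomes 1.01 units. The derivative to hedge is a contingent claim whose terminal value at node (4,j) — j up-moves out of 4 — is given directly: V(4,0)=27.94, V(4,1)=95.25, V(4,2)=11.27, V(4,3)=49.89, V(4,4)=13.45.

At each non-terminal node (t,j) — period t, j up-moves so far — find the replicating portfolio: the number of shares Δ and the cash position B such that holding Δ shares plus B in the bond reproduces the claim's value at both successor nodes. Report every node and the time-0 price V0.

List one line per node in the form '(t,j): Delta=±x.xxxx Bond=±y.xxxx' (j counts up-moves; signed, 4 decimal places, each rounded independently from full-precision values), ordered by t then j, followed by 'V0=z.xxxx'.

(0,0): Delta=-0.9505 Bond=77.1131
(1,0): Delta=-0.4746 Bond=58.0634
(1,1): Delta=-1.0697 Bond=84.0782
(2,0): Delta=-6.3869 Bond=267.9559
(2,1): Delta=1.0070 Bond=-6.7659
(2,2): Delta=-1.5901 Bond=113.5705
(3,0): Delta=10.6514 Bond=-242.0844
(3,1): Delta=-10.6566 Bond=430.8604
(3,2): Delta=3.9298 Bond=-143.6129
(3,3): Delta=-2.9733 Bond=195.4309
V0=30.5403

Risk-neutral probability p* = (R−d)/(u−d) = (1.01−0.85)/(1.06−0.85) = 0.7619.
At expiry t=4: V(4,0)=27.9400, V(4,1)=95.2500, V(4,2)=11.2700, V(4,3)=49.8900, V(4,4)=13.4500
  t=3,j=0: stock 30.0921 → up 31.8977 (V=95.2500), down 25.5783 (V=27.9400). Price 78.4394; hedge Δ=10.6514, bond B=-242.0844.
  t=3,j=1: stock 37.5266 → up 39.7782 (V=11.2700), down 31.8977 (V=95.2500). Price 30.9557; hedge Δ=-10.6566, bond B=430.8604.
  t=3,j=2: stock 46.7979 → up 49.6058 (V=49.8900), down 39.7782 (V=11.2700). Price 40.2918; hedge Δ=3.9298, bond B=-143.6129.
  t=3,j=3: stock 58.3598 → up 61.8614 (V=13.4500), down 49.6058 (V=49.8900). Price 21.9071; hedge Δ=-2.9733, bond B=195.4309.
  t=2,j=0: stock 35.4025 → up 37.5266 (V=30.9557), down 30.0921 (V=78.4394). Price 41.8429; hedge Δ=-6.3869, bond B=267.9559.
  t=2,j=1: stock 44.1490 → up 46.7979 (V=40.2918), down 37.5266 (V=30.9557). Price 37.6920; hedge Δ=1.0070, bond B=-6.7659.
  t=2,j=2: stock 55.0564 → up 58.3598 (V=21.9071), down 46.7979 (V=40.2918). Price 26.0242; hedge Δ=-1.5901, bond B=113.5705.
  t=1,j=0: stock 41.6500 → up 44.1490 (V=37.6920), down 35.4025 (V=41.8429). Price 38.2974; hedge Δ=-0.4746, bond B=58.0634.
  t=1,j=1: stock 51.9400 → up 55.0564 (V=26.0242), down 44.1490 (V=37.6920). Price 28.5171; hedge Δ=-1.0697, bond B=84.0782.
  t=0,j=0: stock 49.0000 → up 51.9400 (V=28.5171), down 41.6500 (V=38.2974). Price 30.5403; hedge Δ=-0.9505, bond B=77.1131.
Check: Δ(0,0)·S0 + B(0,0) = 30.5403 = V0.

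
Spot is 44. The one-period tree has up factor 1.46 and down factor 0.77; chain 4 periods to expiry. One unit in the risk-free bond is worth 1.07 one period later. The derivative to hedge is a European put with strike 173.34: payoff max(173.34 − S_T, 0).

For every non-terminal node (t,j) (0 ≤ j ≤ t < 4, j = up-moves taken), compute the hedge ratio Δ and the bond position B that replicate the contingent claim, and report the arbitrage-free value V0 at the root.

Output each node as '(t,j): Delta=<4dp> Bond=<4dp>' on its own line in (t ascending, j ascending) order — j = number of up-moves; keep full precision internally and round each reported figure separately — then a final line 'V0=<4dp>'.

(0,0): Delta=-0.9413 Bond=130.3802
(1,0): Delta=-1.0000 Bond=141.4971
(1,1): Delta=-0.9010 Bond=136.9194
(2,0): Delta=-1.0000 Bond=151.4019
(2,1): Delta=-1.0000 Bond=151.4019
(2,2): Delta=-0.8331 Bond=140.1361
(3,0): Delta=-1.0000 Bond=162.0000
(3,1): Delta=-1.0000 Bond=162.0000
(3,2): Delta=-1.0000 Bond=162.0000
(3,3): Delta=-0.7186 Bond=134.2750
V0=88.9650

The replicating-portfolio and risk-neutral prices coincide; use p* = (1.07−0.77)/(1.46−0.77) = 0.4348 for the latter.
Terminal payoffs: V(4,0)=157.8727, V(4,1)=144.0123, V(4,2)=117.7317, V(4,3)=67.9008, V(4,4)=0.0000
Node (3,0) S=20.0875: V=(p*·144.0123+(1−p*)·157.8727)/1.07=141.9125; Δ=(144.0123−157.8727)/(29.3277−15.4673)=-1.0000; B=V−Δ·S=162.0000
Node (3,1) S=38.0879: V=(p*·117.7317+(1−p*)·144.0123)/1.07=123.9121; Δ=(117.7317−144.0123)/(55.6083−29.3277)=-1.0000; B=V−Δ·S=162.0000
Node (3,2) S=72.2186: V=(p*·67.9008+(1−p*)·117.7317)/1.07=89.7814; Δ=(67.9008−117.7317)/(105.4392−55.6083)=-1.0000; B=V−Δ·S=162.0000
Node (3,3) S=136.9340: V=(p*·0.0000+(1−p*)·67.9008)/1.07=35.8680; Δ=(0.0000−67.9008)/(199.9236−105.4392)=-0.7186; B=V−Δ·S=134.2750
Node (2,0) S=26.0876: V=(p*·123.9121+(1−p*)·141.9125)/1.07=125.3143; Δ=(123.9121−141.9125)/(38.0879−20.0875)=-1.0000; B=V−Δ·S=151.4019
Node (2,1) S=49.4648: V=(p*·89.7814+(1−p*)·123.9121)/1.07=101.9371; Δ=(89.7814−123.9121)/(72.2186−38.0879)=-1.0000; B=V−Δ·S=151.4019
Node (2,2) S=93.7904: V=(p*·35.8680+(1−p*)·89.7814)/1.07=62.0007; Δ=(35.8680−89.7814)/(136.9340−72.2186)=-0.8331; B=V−Δ·S=140.1361
Node (1,0) S=33.8800: V=(p*·101.9371+(1−p*)·125.3143)/1.07=107.6171; Δ=(101.9371−125.3143)/(49.4648−26.0876)=-1.0000; B=V−Δ·S=141.4971
Node (1,1) S=64.2400: V=(p*·62.0007+(1−p*)·101.9371)/1.07=79.0406; Δ=(62.0007−101.9371)/(93.7904−49.4648)=-0.9010; B=V−Δ·S=136.9194
Node (0,0) S=44.0000: V=(p*·79.0406+(1−p*)·107.6171)/1.07=88.9650; Δ=(79.0406−107.6171)/(64.2400−33.8800)=-0.9413; B=V−Δ·S=130.3802
The time-0 hedge costs 88.9650, which is the no-arbitrage price.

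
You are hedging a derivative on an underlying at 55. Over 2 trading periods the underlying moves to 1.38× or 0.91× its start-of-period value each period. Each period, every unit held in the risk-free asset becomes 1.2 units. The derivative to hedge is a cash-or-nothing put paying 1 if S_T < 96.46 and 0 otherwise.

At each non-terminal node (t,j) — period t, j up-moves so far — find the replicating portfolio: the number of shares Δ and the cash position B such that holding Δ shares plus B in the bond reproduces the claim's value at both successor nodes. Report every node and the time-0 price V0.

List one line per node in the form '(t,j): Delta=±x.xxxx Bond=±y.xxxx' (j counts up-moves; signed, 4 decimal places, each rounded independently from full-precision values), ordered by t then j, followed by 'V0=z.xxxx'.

The replicating-portfolio and risk-neutral prices coincide; use p* = (1.2−0.91)/(1.38−0.91) = 0.6170 for the latter.
Payoff layer (t=2): V(2,0)=1.0000, V(2,1)=1.0000, V(2,2)=0.0000
(1,0): S=50.0500. Δ = (V_up−V_dn)/(S_up−S_dn) = (1.0000−1.0000)/(69.0690−45.5455) = 0.0000. V = [p*·1.0000 + (1−p*)·1.0000]/1.2 = 0.8333. B = V − Δ·S = 0.8333.
(1,1): S=75.9000. Δ = (V_up−V_dn)/(S_up−S_dn) = (0.0000−1.0000)/(104.7420−69.0690) = -0.0280. V = [p*·0.0000 + (1−p*)·1.0000]/1.2 = 0.3191. B = V − Δ·S = 2.4468.
(0,0): S=55.0000. Δ = (V_up−V_dn)/(S_up−S_dn) = (0.3191−0.8333)/(75.9000−50.0500) = -0.0199. V = [p*·0.3191 + (1−p*)·0.8333]/1.2 = 0.4301. B = V − Δ·S = 1.5241.
Self-financing check: at every node Δ·S+B equals the discounted successor values.

(0,0): Delta=-0.0199 Bond=1.5241
(1,0): Delta=0.0000 Bond=0.8333
(1,1): Delta=-0.0280 Bond=2.4468
V0=0.4301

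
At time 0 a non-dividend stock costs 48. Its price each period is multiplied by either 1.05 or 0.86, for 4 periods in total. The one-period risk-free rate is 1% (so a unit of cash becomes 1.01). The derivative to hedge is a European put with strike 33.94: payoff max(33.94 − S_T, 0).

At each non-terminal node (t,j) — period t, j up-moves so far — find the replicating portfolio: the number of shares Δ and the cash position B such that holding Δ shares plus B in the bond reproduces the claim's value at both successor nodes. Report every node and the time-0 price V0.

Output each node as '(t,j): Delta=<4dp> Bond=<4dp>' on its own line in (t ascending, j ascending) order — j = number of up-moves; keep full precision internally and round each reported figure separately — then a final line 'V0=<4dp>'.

No-arbitrage ⇒ martingale measure with p* = (R−d)/(u−d) = 0.7895.
Terminal values V(4,·): V(4,0)=7.6836, V(4,1)=1.8828, V(4,2)=0.0000, V(4,3)=0.0000, V(4,4)=0.0000
Node (3,0) S=30.5307: V=(p*·1.8828+(1−p*)·7.6836)/1.01=3.0733; Δ=(1.8828−7.6836)/(32.0572−26.2564)=-1.0000; B=V−Δ·S=33.6040
Node (3,1) S=37.2758: V=(p*·0.0000+(1−p*)·1.8828)/1.01=0.3924; Δ=(0.0000−1.8828)/(39.1396−32.0572)=-0.2658; B=V−Δ·S=10.3018
Node (3,2) S=45.5112: V=(p*·0.0000+(1−p*)·0.0000)/1.01=0.0000; Δ=(0.0000−0.0000)/(47.7868−39.1396)=0.0000; B=V−Δ·S=0.0000
Node (3,3) S=55.5660: V=(p*·0.0000+(1−p*)·0.0000)/1.01=0.0000; Δ=(0.0000−0.0000)/(58.3443−47.7868)=0.0000; B=V−Δ·S=0.0000
Node (2,0) S=35.5008: V=(p*·0.3924+(1−p*)·3.0733)/1.01=0.9474; Δ=(0.3924−3.0733)/(37.2758−30.5307)=-0.3974; B=V−Δ·S=15.0570
Node (2,1) S=43.3440: V=(p*·0.0000+(1−p*)·0.3924)/1.01=0.0818; Δ=(0.0000−0.3924)/(45.5112−37.2758)=-0.0477; B=V−Δ·S=2.1473
Node (2,2) S=52.9200: V=(p*·0.0000+(1−p*)·0.0000)/1.01=0.0000; Δ=(0.0000−0.0000)/(55.5660−45.5112)=0.0000; B=V−Δ·S=0.0000
Node (1,0) S=41.2800: V=(p*·0.0818+(1−p*)·0.9474)/1.01=0.2614; Δ=(0.0818−0.9474)/(43.3440−35.5008)=-0.1104; B=V−Δ·S=4.8170
Node (1,1) S=50.4000: V=(p*·0.0000+(1−p*)·0.0818)/1.01=0.0171; Δ=(0.0000−0.0818)/(52.9200−43.3440)=-0.0085; B=V−Δ·S=0.4476
Node (0,0) S=48.0000: V=(p*·0.0171+(1−p*)·0.2614)/1.01=0.0678; Δ=(0.0171−0.2614)/(50.4000−41.2800)=-0.0268; B=V−Δ·S=1.3539
Each (Δ,B) replicates both successor values, so the strategy is self-financing and V0 is arbitrage-free.

(0,0): Delta=-0.0268 Bond=1.3539
(1,0): Delta=-0.1104 Bond=4.8170
(1,1): Delta=-0.0085 Bond=0.4476
(2,0): Delta=-0.3974 Bond=15.0570
(2,1): Delta=-0.0477 Bond=2.1473
(2,2): Delta=0.0000 Bond=0.0000
(3,0): Delta=-1.0000 Bond=33.6040
(3,1): Delta=-0.2658 Bond=10.3018
(3,2): Delta=0.0000 Bond=0.0000
(3,3): Delta=0.0000 Bond=0.0000
V0=0.0678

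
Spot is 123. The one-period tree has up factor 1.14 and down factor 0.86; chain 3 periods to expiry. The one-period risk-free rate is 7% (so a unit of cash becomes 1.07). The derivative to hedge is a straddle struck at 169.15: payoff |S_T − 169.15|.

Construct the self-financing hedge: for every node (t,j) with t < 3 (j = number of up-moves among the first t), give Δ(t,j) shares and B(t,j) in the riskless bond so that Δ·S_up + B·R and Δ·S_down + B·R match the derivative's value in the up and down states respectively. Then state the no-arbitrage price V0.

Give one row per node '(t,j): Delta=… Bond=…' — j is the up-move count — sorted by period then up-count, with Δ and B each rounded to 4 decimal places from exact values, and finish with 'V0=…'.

Under the risk-neutral measure, an up-move has probability p* = (R−d)/(u−d) = 0.7500 and values discount at R = 1.07.
Terminal payoffs: V(3,0)=90.9151, V(3,1)=65.4433, V(3,2)=31.6783, V(3,3)=13.0799
  t=2,j=0: stock 90.9708 → up 103.7067 (V=65.4433), down 78.2349 (V=90.9151). Price 67.1133; hedge Δ=-1.0000, bond B=158.0841.
  t=2,j=1: stock 120.5892 → up 137.4717 (V=31.6783), down 103.7067 (V=65.4433). Price 37.4949; hedge Δ=-1.0000, bond B=158.0841.
  t=2,j=2: stock 159.8508 → up 182.2299 (V=13.0799), down 137.4717 (V=31.6783). Price 16.5696; hedge Δ=-0.4155, bond B=82.9925.
  t=1,j=0: stock 105.7800 → up 120.5892 (V=37.4949), down 90.9708 (V=67.1133). Price 41.9622; hedge Δ=-1.0000, bond B=147.7422.
  t=1,j=1: stock 140.2200 → up 159.8508 (V=16.5696), down 120.5892 (V=37.4949). Price 20.3747; hedge Δ=-0.5330, bond B=95.1078.
  t=0,j=0: stock 123.0000 → up 140.2200 (V=20.3747), down 105.7800 (V=41.9622). Price 24.0856; hedge Δ=-0.6268, bond B=101.1836.
Self-financing check: at every node Δ·S+B equals the discounted successor values.

(0,0): Delta=-0.6268 Bond=101.1836
(1,0): Delta=-1.0000 Bond=147.7422
(1,1): Delta=-0.5330 Bond=95.1078
(2,0): Delta=-1.0000 Bond=158.0841
(2,1): Delta=-1.0000 Bond=158.0841
(2,2): Delta=-0.4155 Bond=82.9925
V0=24.0856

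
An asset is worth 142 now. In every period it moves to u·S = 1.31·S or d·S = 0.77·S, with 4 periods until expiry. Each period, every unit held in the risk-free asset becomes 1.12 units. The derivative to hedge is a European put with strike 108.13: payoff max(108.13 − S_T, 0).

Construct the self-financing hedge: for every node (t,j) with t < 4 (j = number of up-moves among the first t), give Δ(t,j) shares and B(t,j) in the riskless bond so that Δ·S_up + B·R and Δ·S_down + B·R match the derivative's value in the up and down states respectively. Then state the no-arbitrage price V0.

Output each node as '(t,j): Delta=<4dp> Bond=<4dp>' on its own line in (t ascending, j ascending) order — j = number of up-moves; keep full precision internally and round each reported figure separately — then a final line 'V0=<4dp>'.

(0,0): Delta=-0.0660 Bond=11.6056
(1,0): Delta=-0.2014 Bond=27.8043
(1,1): Delta=-0.0228 Bond=4.9606
(2,0): Delta=-0.5373 Bond=59.4176
(2,1): Delta=-0.0943 Bond=15.7905
(2,2): Delta=0.0000 Bond=0.0000
(3,0): Delta=-1.0000 Bond=96.5446
(3,1): Delta=-0.3896 Bond=50.2637
(3,2): Delta=0.0000 Bond=0.0000
(3,3): Delta=0.0000 Bond=0.0000
V0=2.2325

Under the risk-neutral measure, an up-move has probability p* = (R−d)/(u−d) = 0.6481 and values discount at R = 1.12.
Terminal values V(4,·): V(4,0)=58.2127, V(4,1)=23.2057, V(4,2)=0.0000, V(4,3)=0.0000, V(4,4)=0.0000
Node (3,0) S=64.8277: V=(p*·23.2057+(1−p*)·58.2127)/1.12=31.7170; Δ=(23.2057−58.2127)/(84.9243−49.9173)=-1.0000; B=V−Δ·S=96.5446
Node (3,1) S=110.2913: V=(p*·0.0000+(1−p*)·23.2057)/1.12=7.2902; Δ=(0.0000−23.2057)/(144.4815−84.9243)=-0.3896; B=V−Δ·S=50.2637
Node (3,2) S=187.6384: V=(p*·0.0000+(1−p*)·0.0000)/1.12=0.0000; Δ=(0.0000−0.0000)/(245.8063−144.4815)=0.0000; B=V−Δ·S=0.0000
Node (3,3) S=319.2289: V=(p*·0.0000+(1−p*)·0.0000)/1.12=0.0000; Δ=(0.0000−0.0000)/(418.1899−245.8063)=0.0000; B=V−Δ·S=0.0000
Node (2,0) S=84.1918: V=(p*·7.2902+(1−p*)·31.7170)/1.12=14.1828; Δ=(7.2902−31.7170)/(110.2913−64.8277)=-0.5373; B=V−Δ·S=59.4176
Node (2,1) S=143.2354: V=(p*·0.0000+(1−p*)·7.2902)/1.12=2.2902; Δ=(0.0000−7.2902)/(187.6384−110.2913)=-0.0943; B=V−Δ·S=15.7905
Node (2,2) S=243.6862: V=(p*·0.0000+(1−p*)·0.0000)/1.12=0.0000; Δ=(0.0000−0.0000)/(319.2289−187.6384)=0.0000; B=V−Δ·S=0.0000
Node (1,0) S=109.3400: V=(p*·2.2902+(1−p*)·14.1828)/1.12=5.7809; Δ=(2.2902−14.1828)/(143.2354−84.1918)=-0.2014; B=V−Δ·S=27.8043
Node (1,1) S=186.0200: V=(p*·0.0000+(1−p*)·2.2902)/1.12=0.7195; Δ=(0.0000−2.2902)/(243.6862−143.2354)=-0.0228; B=V−Δ·S=4.9606
Node (0,0) S=142.0000: V=(p*·0.7195+(1−p*)·5.7809)/1.12=2.2325; Δ=(0.7195−5.7809)/(186.0200−109.3400)=-0.0660; B=V−Δ·S=11.6056
Check: Δ(0,0)·S0 + B(0,0) = 2.2325 = V0.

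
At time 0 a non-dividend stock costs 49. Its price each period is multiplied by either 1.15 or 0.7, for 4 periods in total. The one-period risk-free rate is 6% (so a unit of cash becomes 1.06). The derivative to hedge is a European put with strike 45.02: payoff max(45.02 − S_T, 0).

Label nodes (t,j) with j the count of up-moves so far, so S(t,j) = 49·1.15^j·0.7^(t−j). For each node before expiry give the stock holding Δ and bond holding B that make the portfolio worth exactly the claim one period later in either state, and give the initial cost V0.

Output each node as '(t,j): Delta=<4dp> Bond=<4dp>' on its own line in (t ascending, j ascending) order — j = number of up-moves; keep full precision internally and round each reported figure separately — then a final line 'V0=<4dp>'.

(0,0): Delta=-0.2417 Bond=14.0210
(1,0): Delta=-0.7363 Bond=31.8264
(1,1): Delta=-0.1664 Bond=10.6212
(2,0): Delta=-1.0000 Bond=40.0676
(2,1): Delta=-0.6962 Bond=32.1531
(2,2): Delta=-0.0858 Bond=6.0349
(3,0): Delta=-1.0000 Bond=42.4717
(3,1): Delta=-1.0000 Bond=42.4717
(3,2): Delta=-0.6499 Bond=31.9849
(3,3): Delta=0.0000 Bond=0.0000
V0=2.1772

Risk-neutral probability p* = (R−d)/(u−d) = (1.06−0.7)/(1.15−0.7) = 0.8000.
Payoff layer (t=4): V(4,0)=33.2551, V(4,1)=25.6920, V(4,2)=13.2668, V(4,3)=0.0000, V(4,4)=0.0000
(3,0): S=16.8070. Δ = (V_up−V_dn)/(S_up−S_dn) = (25.6920−33.2551)/(19.3280−11.7649) = -1.0000. V = [p*·25.6920 + (1−p*)·33.2551]/1.06 = 25.6647. B = V − Δ·S = 42.4717.
(3,1): S=27.6115. Δ = (V_up−V_dn)/(S_up−S_dn) = (13.2668−25.6920)/(31.7532−19.3280) = -1.0000. V = [p*·13.2668 + (1−p*)·25.6920]/1.06 = 14.8602. B = V − Δ·S = 42.4717.
(3,2): S=45.3617. Δ = (V_up−V_dn)/(S_up−S_dn) = (0.0000−13.2668)/(52.1660−31.7532) = -0.6499. V = [p*·0.0000 + (1−p*)·13.2668]/1.06 = 2.5032. B = V − Δ·S = 31.9849.
(3,3): S=74.5229. Δ = (V_up−V_dn)/(S_up−S_dn) = (0.0000−0.0000)/(85.7013−52.1660) = 0.0000. V = [p*·0.0000 + (1−p*)·0.0000]/1.06 = 0.0000. B = V − Δ·S = 0.0000.
(2,0): S=24.0100. Δ = (V_up−V_dn)/(S_up−S_dn) = (14.8602−25.6647)/(27.6115−16.8070) = -1.0000. V = [p*·14.8602 + (1−p*)·25.6647]/1.06 = 16.0576. B = V − Δ·S = 40.0676.
(2,1): S=39.4450. Δ = (V_up−V_dn)/(S_up−S_dn) = (2.5032−14.8602)/(45.3617−27.6115) = -0.6962. V = [p*·2.5032 + (1−p*)·14.8602]/1.06 = 4.6930. B = V − Δ·S = 32.1531.
(2,2): S=64.8025. Δ = (V_up−V_dn)/(S_up−S_dn) = (0.0000−2.5032)/(74.5229−45.3617) = -0.0858. V = [p*·0.0000 + (1−p*)·2.5032]/1.06 = 0.4723. B = V − Δ·S = 6.0349.
(1,0): S=34.3000. Δ = (V_up−V_dn)/(S_up−S_dn) = (4.6930−16.0576)/(39.4450−24.0100) = -0.7363. V = [p*·4.6930 + (1−p*)·16.0576]/1.06 = 6.5716. B = V − Δ·S = 31.8264.
(1,1): S=56.3500. Δ = (V_up−V_dn)/(S_up−S_dn) = (0.4723−4.6930)/(64.8025−39.4450) = -0.1664. V = [p*·0.4723 + (1−p*)·4.6930]/1.06 = 1.2419. B = V − Δ·S = 10.6212.
(0,0): S=49.0000. Δ = (V_up−V_dn)/(S_up−S_dn) = (1.2419−6.5716)/(56.3500−34.3000) = -0.2417. V = [p*·1.2419 + (1−p*)·6.5716]/1.06 = 2.1772. B = V − Δ·S = 14.0210.
Each (Δ,B) replicates both successor values, so the strategy is self-financing and V0 is arbitrage-free.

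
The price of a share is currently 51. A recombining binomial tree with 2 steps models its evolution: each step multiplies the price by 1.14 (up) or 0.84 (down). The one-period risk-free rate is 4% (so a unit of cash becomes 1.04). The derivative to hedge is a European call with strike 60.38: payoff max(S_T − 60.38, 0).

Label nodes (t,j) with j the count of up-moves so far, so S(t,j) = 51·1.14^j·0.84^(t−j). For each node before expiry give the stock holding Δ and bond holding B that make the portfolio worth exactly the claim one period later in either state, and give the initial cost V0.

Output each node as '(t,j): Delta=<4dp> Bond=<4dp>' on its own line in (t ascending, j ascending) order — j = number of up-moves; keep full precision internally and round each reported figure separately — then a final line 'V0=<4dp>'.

(0,0): Delta=0.2472 Bond=-10.1818
(1,0): Delta=0.0000 Bond=0.0000
(1,1): Delta=0.3382 Bond=-15.8835
V0=2.4242

Under the risk-neutral measure, an up-move has probability p* = (R−d)/(u−d) = 0.6667 and values discount at R = 1.04.
Terminal payoffs: V(2,0)=0.0000, V(2,1)=0.0000, V(2,2)=5.8996
  t=1,j=0: stock 42.8400 → up 48.8376 (V=0.0000), down 35.9856 (V=0.0000). Price 0.0000; hedge Δ=0.0000, bond B=0.0000.
  t=1,j=1: stock 58.1400 → up 66.2796 (V=5.8996), down 48.8376 (V=0.0000). Price 3.7818; hedge Δ=0.3382, bond B=-15.8835.
  t=0,j=0: stock 51.0000 → up 58.1400 (V=3.7818), down 42.8400 (V=0.0000). Price 2.4242; hedge Δ=0.2472, bond B=-10.1818.
The time-0 hedge costs 2.4242, which is the no-arbitrage price.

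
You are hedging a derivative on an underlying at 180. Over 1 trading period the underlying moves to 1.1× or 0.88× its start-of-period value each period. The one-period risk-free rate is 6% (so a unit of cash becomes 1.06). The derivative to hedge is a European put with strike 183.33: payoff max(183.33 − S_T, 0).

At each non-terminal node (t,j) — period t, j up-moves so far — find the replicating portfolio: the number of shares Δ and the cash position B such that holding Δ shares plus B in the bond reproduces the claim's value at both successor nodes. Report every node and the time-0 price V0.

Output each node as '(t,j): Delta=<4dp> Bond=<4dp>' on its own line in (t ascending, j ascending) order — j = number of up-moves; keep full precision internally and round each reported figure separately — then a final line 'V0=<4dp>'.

(0,0): Delta=-0.6295 Bond=117.5943
V0=4.2762

Under the risk-neutral measure, an up-move has probability p* = (R−d)/(u−d) = 0.8182 and values discount at R = 1.06.
Payoff layer (t=1): V(1,0)=24.9300, V(1,1)=0.0000
  t=0,j=0: stock 180.0000 → up 198.0000 (V=0.0000), down 158.4000 (V=24.9300). Price 4.2762; hedge Δ=-0.6295, bond B=117.5943.
Each (Δ,B) replicates both successor values, so the strategy is self-financing and V0 is arbitrage-free.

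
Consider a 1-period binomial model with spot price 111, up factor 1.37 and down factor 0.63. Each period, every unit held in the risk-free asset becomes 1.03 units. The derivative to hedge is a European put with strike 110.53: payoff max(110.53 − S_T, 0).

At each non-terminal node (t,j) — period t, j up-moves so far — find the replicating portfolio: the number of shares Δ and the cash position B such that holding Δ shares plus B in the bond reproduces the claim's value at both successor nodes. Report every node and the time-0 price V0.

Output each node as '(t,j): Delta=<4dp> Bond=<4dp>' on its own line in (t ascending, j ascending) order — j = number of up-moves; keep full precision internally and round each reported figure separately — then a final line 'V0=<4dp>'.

(0,0): Delta=-0.4943 Bond=72.9756
V0=18.1107

The replicating-portfolio and risk-neutral prices coincide; use p* = (1.03−0.63)/(1.37−0.63) = 0.5405 for the latter.
Payoff layer (t=1): V(1,0)=40.6000, V(1,1)=0.0000
Node (0,0) S=111.0000: V=(p*·0.0000+(1−p*)·40.6000)/1.03=18.1107; Δ=(0.0000−40.6000)/(152.0700−69.9300)=-0.4943; B=V−Δ·S=72.9756
Each (Δ,B) replicates both successor values, so the strategy is self-financing and V0 is arbitrage-free.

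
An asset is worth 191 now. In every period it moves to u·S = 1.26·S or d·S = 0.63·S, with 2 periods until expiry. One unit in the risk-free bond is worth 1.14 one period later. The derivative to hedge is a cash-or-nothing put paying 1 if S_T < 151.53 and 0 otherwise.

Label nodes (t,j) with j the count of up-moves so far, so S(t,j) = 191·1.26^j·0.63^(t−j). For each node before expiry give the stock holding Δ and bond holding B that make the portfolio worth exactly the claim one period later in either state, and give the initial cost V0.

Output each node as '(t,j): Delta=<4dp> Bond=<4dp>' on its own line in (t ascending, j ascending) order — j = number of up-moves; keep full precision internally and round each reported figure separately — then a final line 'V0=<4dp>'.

(0,0): Delta=-0.0014 Bond=0.2931
(1,0): Delta=-0.0132 Bond=1.7544
(1,1): Delta=0.0000 Bond=0.0000
V0=0.0279

No-arbitrage ⇒ martingale measure with p* = (R−d)/(u−d) = 0.8095.
At expiry t=2: V(2,0)=1.0000, V(2,1)=0.0000, V(2,2)=0.0000
(1,0): S=120.3300. Δ = (V_up−V_dn)/(S_up−S_dn) = (0.0000−1.0000)/(151.6158−75.8079) = -0.0132. V = [p*·0.0000 + (1−p*)·1.0000]/1.14 = 0.1671. B = V − Δ·S = 1.7544.
(1,1): S=240.6600. Δ = (V_up−V_dn)/(S_up−S_dn) = (0.0000−0.0000)/(303.2316−151.6158) = 0.0000. V = [p*·0.0000 + (1−p*)·0.0000]/1.14 = 0.0000. B = V − Δ·S = 0.0000.
(0,0): S=191.0000. Δ = (V_up−V_dn)/(S_up−S_dn) = (0.0000−0.1671)/(240.6600−120.3300) = -0.0014. V = [p*·0.0000 + (1−p*)·0.1671]/1.14 = 0.0279. B = V − Δ·S = 0.2931.
Check: Δ(0,0)·S0 + B(0,0) = 0.0279 = V0.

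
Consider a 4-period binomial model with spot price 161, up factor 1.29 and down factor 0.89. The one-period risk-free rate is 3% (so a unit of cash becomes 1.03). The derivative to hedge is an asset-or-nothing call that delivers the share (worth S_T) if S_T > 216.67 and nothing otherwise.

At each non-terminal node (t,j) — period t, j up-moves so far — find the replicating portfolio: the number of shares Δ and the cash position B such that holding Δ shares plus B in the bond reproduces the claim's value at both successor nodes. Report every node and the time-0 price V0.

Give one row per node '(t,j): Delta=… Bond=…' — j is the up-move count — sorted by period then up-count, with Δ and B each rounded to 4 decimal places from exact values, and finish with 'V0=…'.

Since d<R<u, set p* = (R−d)/(u−d) = 0.3500; price each node as the discounted p*-expectation of its children.
At expiry t=4: V(4,0)=0.0000, V(4,1)=0.0000, V(4,2)=0.0000, V(4,3)=307.5991, V(4,4)=445.8458
(3,0): S=113.5000. Δ = (V_up−V_dn)/(S_up−S_dn) = (0.0000−0.0000)/(146.4150−101.0150) = 0.0000. V = [p*·0.0000 + (1−p*)·0.0000]/1.03 = 0.0000. B = V − Δ·S = 0.0000.
(3,1): S=164.5112. Δ = (V_up−V_dn)/(S_up−S_dn) = (0.0000−0.0000)/(212.2195−146.4150) = 0.0000. V = [p*·0.0000 + (1−p*)·0.0000]/1.03 = 0.0000. B = V − Δ·S = 0.0000.
(3,2): S=238.4489. Δ = (V_up−V_dn)/(S_up−S_dn) = (307.5991−0.0000)/(307.5991−212.2195) = 3.2250. V = [p*·307.5991 + (1−p*)·0.0000]/1.03 = 104.5240. B = V − Δ·S = -664.4737.
(3,3): S=345.6169. Δ = (V_up−V_dn)/(S_up−S_dn) = (445.8458−307.5991)/(445.8458−307.5991) = 1.0000. V = [p*·445.8458 + (1−p*)·307.5991]/1.03 = 345.6169. B = V − Δ·S = 0.0000.
(2,0): S=127.5281. Δ = (V_up−V_dn)/(S_up−S_dn) = (0.0000−0.0000)/(164.5112−113.5000) = 0.0000. V = [p*·0.0000 + (1−p*)·0.0000]/1.03 = 0.0000. B = V − Δ·S = 0.0000.
(2,1): S=184.8441. Δ = (V_up−V_dn)/(S_up−S_dn) = (104.5240−0.0000)/(238.4489−164.5112) = 1.4137. V = [p*·104.5240 + (1−p*)·0.0000]/1.03 = 35.5178. B = V − Δ·S = -225.7920.
(2,2): S=267.9201. Δ = (V_up−V_dn)/(S_up−S_dn) = (345.6169−104.5240)/(345.6169−238.4489) = 2.2497. V = [p*·345.6169 + (1−p*)·104.5240]/1.03 = 183.4044. B = V − Δ·S = -419.3281.
(1,0): S=143.2900. Δ = (V_up−V_dn)/(S_up−S_dn) = (35.5178−0.0000)/(184.8441−127.5281) = 0.6197. V = [p*·35.5178 + (1−p*)·0.0000]/1.03 = 12.0692. B = V − Δ·S = -76.7254.
(1,1): S=207.6900. Δ = (V_up−V_dn)/(S_up−S_dn) = (183.4044−35.5178)/(267.9201−184.8441) = 1.7801. V = [p*·183.4044 + (1−p*)·35.5178]/1.03 = 84.7360. B = V − Δ·S = -284.9802.
(0,0): S=161.0000. Δ = (V_up−V_dn)/(S_up−S_dn) = (84.7360−12.0692)/(207.6900−143.2900) = 1.1284. V = [p*·84.7360 + (1−p*)·12.0692]/1.03 = 36.4103. B = V − Δ·S = -145.2569.
Each (Δ,B) replicates both successor values, so the strategy is self-financing and V0 is arbitrage-free.

(0,0): Delta=1.1284 Bond=-145.2569
(1,0): Delta=0.6197 Bond=-76.7254
(1,1): Delta=1.7801 Bond=-284.9802
(2,0): Delta=0.0000 Bond=0.0000
(2,1): Delta=1.4137 Bond=-225.7920
(2,2): Delta=2.2497 Bond=-419.3281
(3,0): Delta=0.0000 Bond=0.0000
(3,1): Delta=0.0000 Bond=0.0000
(3,2): Delta=3.2250 Bond=-664.4737
(3,3): Delta=1.0000 Bond=0.0000
V0=36.4103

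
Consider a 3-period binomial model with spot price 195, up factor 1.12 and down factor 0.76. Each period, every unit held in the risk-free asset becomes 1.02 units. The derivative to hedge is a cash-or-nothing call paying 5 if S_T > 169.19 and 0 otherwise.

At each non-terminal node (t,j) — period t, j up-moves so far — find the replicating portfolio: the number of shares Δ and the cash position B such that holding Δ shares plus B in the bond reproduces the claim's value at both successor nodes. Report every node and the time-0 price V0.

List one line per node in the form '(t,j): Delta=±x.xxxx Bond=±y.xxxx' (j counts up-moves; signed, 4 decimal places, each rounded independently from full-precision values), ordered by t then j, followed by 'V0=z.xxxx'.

(0,0): Delta=0.0275 Bond=-1.5334
(1,0): Delta=0.0664 Bond=-7.3274
(1,1): Delta=0.0173 Bond=0.6526
(2,0): Delta=0.0000 Bond=0.0000
(2,1): Delta=0.0837 Bond=-10.3486
(2,2): Delta=0.0000 Bond=4.9020
V0=3.8229

The replicating-portfolio and risk-neutral prices coincide; use p* = (1.02−0.76)/(1.12−0.76) = 0.7222 for the latter.
Terminal values V(3,·): V(3,0)=0.0000, V(3,1)=0.0000, V(3,2)=5.0000, V(3,3)=5.0000
(2,0): S=112.6320. Δ = (V_up−V_dn)/(S_up−S_dn) = (0.0000−0.0000)/(126.1478−85.6003) = 0.0000. V = [p*·0.0000 + (1−p*)·0.0000]/1.02 = 0.0000. B = V − Δ·S = 0.0000.
(2,1): S=165.9840. Δ = (V_up−V_dn)/(S_up−S_dn) = (5.0000−0.0000)/(185.9021−126.1478) = 0.0837. V = [p*·5.0000 + (1−p*)·0.0000]/1.02 = 3.5403. B = V − Δ·S = -10.3486.
(2,2): S=244.6080. Δ = (V_up−V_dn)/(S_up−S_dn) = (5.0000−5.0000)/(273.9610−185.9021) = 0.0000. V = [p*·5.0000 + (1−p*)·5.0000]/1.02 = 4.9020. B = V − Δ·S = 4.9020.
(1,0): S=148.2000. Δ = (V_up−V_dn)/(S_up−S_dn) = (3.5403−0.0000)/(165.9840−112.6320) = 0.0664. V = [p*·3.5403 + (1−p*)·0.0000]/1.02 = 2.5068. B = V − Δ·S = -7.3274.
(1,1): S=218.4000. Δ = (V_up−V_dn)/(S_up−S_dn) = (4.9020−3.5403)/(244.6080−165.9840) = 0.0173. V = [p*·4.9020 + (1−p*)·3.5403]/1.02 = 4.4350. B = V − Δ·S = 0.6526.
(0,0): S=195.0000. Δ = (V_up−V_dn)/(S_up−S_dn) = (4.4350−2.5068)/(218.4000−148.2000) = 0.0275. V = [p*·4.4350 + (1−p*)·2.5068]/1.02 = 3.8229. B = V − Δ·S = -1.5334.
Root portfolio cost Δ·195+B reproduces V0=3.8229.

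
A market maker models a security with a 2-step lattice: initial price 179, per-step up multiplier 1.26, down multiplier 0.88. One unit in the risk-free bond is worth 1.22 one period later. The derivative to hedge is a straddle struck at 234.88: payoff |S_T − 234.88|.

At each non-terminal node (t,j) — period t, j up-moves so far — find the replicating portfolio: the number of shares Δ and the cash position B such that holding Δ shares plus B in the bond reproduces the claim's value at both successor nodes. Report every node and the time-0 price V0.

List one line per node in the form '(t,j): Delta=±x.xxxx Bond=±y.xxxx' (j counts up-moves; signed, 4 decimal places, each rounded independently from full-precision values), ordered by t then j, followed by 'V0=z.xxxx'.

No-arbitrage ⇒ martingale measure with p* = (R−d)/(u−d) = 0.8947.
Payoff layer (t=2): V(2,0)=96.2624, V(2,1)=36.4048, V(2,2)=49.3004
Node (1,0) S=157.5200: V=(p*·36.4048+(1−p*)·96.2624)/1.22=35.0046; Δ=(36.4048−96.2624)/(198.4752−138.6176)=-1.0000; B=V−Δ·S=192.5246
Node (1,1) S=225.5400: V=(p*·49.3004+(1−p*)·36.4048)/1.22=39.2975; Δ=(49.3004−36.4048)/(284.1804−198.4752)=0.1505; B=V−Δ·S=5.3617
Node (0,0) S=179.0000: V=(p*·39.2975+(1−p*)·35.0046)/1.22=31.8407; Δ=(39.2975−35.0046)/(225.5400−157.5200)=0.0631; B=V−Δ·S=20.5435
Root portfolio cost Δ·179+B reproduces V0=31.8407.

(0,0): Delta=0.0631 Bond=20.5435
(1,0): Delta=-1.0000 Bond=192.5246
(1,1): Delta=0.1505 Bond=5.3617
V0=31.8407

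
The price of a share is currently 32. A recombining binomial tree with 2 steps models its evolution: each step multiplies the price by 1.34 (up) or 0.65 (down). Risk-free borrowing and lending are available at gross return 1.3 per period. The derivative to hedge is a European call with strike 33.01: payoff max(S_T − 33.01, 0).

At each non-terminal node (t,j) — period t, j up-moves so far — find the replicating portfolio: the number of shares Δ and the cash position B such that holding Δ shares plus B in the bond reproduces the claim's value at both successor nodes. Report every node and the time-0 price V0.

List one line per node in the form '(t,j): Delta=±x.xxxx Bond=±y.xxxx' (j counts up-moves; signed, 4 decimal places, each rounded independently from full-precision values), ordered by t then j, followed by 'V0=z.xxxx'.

No-arbitrage ⇒ martingale measure with p* = (R−d)/(u−d) = 0.9420.
At expiry t=2: V(2,0)=0.0000, V(2,1)=0.0000, V(2,2)=24.4492
(1,0): S=20.8000. Δ = (V_up−V_dn)/(S_up−S_dn) = (0.0000−0.0000)/(27.8720−13.5200) = 0.0000. V = [p*·0.0000 + (1−p*)·0.0000]/1.3 = 0.0000. B = V − Δ·S = 0.0000.
(1,1): S=42.8800. Δ = (V_up−V_dn)/(S_up−S_dn) = (24.4492−0.0000)/(57.4592−27.8720) = 0.8263. V = [p*·24.4492 + (1−p*)·0.0000]/1.3 = 17.7168. B = V − Δ·S = -17.7168.
(0,0): S=32.0000. Δ = (V_up−V_dn)/(S_up−S_dn) = (17.7168−0.0000)/(42.8800−20.8000) = 0.8024. V = [p*·17.7168 + (1−p*)·0.0000]/1.3 = 12.8383. B = V − Δ·S = -12.8383.
The time-0 hedge costs 12.8383, which is the no-arbitrage price.

(0,0): Delta=0.8024 Bond=-12.8383
(1,0): Delta=0.0000 Bond=0.0000
(1,1): Delta=0.8263 Bond=-17.7168
V0=12.8383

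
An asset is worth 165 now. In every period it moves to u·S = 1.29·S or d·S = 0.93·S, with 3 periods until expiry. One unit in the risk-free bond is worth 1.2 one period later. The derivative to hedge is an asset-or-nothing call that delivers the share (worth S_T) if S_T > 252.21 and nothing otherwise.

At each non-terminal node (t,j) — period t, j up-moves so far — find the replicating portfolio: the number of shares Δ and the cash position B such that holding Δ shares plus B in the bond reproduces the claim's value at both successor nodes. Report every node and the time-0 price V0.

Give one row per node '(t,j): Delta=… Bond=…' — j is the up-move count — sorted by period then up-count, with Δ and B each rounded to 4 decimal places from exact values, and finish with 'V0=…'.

(0,0): Delta=1.7696 Bond=-143.1576
(1,0): Delta=2.8891 Bond=-343.5781
(1,1): Delta=1.5005 Bond=-114.5260
(2,0): Delta=0.0000 Bond=0.0000
(2,1): Delta=3.5833 Bond=-549.7250
(2,2): Delta=1.0000 Bond=0.0000
V0=148.8183

Under the risk-neutral measure, an up-move has probability p* = (R−d)/(u−d) = 0.7500 and values discount at R = 1.2.
Terminal payoffs: V(3,0)=0.0000, V(3,1)=0.0000, V(3,2)=255.3561, V(3,3)=354.2037
  t=2,j=0: stock 142.7085 → up 184.0940 (V=0.0000), down 132.7189 (V=0.0000). Price 0.0000; hedge Δ=0.0000, bond B=0.0000.
  t=2,j=1: stock 197.9505 → up 255.3561 (V=255.3561), down 184.0940 (V=0.0000). Price 159.5976; hedge Δ=3.5833, bond B=-549.7250.
  t=2,j=2: stock 274.5765 → up 354.2037 (V=354.2037), down 255.3561 (V=255.3561). Price 274.5765; hedge Δ=1.0000, bond B=0.0000.
  t=1,j=0: stock 153.4500 → up 197.9505 (V=159.5976), down 142.7085 (V=0.0000). Price 99.7485; hedge Δ=2.8891, bond B=-343.5781.
  t=1,j=1: stock 212.8500 → up 274.5765 (V=274.5765), down 197.9505 (V=159.5976). Price 204.8598; hedge Δ=1.5005, bond B=-114.5260.
  t=0,j=0: stock 165.0000 → up 212.8500 (V=204.8598), down 153.4500 (V=99.7485). Price 148.8183; hedge Δ=1.7696, bond B=-143.1576.
Check: Δ(0,0)·S0 + B(0,0) = 148.8183 = V0.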